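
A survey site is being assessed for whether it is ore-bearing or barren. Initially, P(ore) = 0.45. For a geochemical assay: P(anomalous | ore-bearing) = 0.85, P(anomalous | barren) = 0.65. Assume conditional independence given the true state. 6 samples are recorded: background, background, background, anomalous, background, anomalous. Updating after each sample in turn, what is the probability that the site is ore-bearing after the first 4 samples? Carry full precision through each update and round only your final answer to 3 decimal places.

0.078

After 'background': P(ore) = 0.15·0.4500 / (0.15·0.4500 + 0.35·0.5500) ≈ 0.2596
After 'background': P(ore) = 0.15·0.2596 / (0.15·0.2596 + 0.35·0.7404) ≈ 0.1306
After 'background': P(ore) = 0.15·0.1306 / (0.15·0.1306 + 0.35·0.8694) ≈ 0.0605
After 'anomalous': P(ore) = 0.85·0.0605 / (0.85·0.0605 + 0.65·0.9395) ≈ 0.0777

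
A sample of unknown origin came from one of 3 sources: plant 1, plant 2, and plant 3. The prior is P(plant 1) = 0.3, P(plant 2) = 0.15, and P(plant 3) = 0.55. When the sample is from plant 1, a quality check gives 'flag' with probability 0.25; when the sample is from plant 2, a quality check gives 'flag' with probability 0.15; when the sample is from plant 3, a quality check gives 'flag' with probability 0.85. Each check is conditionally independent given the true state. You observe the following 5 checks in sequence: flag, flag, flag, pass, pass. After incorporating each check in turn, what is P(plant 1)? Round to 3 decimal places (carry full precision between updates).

0.249

Apply Bayes' rule sequentially, carrying P(plant 1) forward.
After 'flag': normaliser = 0.25·0.3000 + 0.15·0.1500 + 0.85·0.5500; P(plant 1) ≈ 0.1327, P(plant 2) ≈ 0.0398, P(plant 3) ≈ 0.8274
After 'flag': normaliser = 0.25·0.1327 + 0.15·0.0398 + 0.85·0.8274; P(plant 1) ≈ 0.0447, P(plant 2) ≈ 0.0080, P(plant 3) ≈ 0.9473
After 'flag': normaliser = 0.25·0.0447 + 0.15·0.0080 + 0.85·0.9473; P(plant 1) ≈ 0.0137, P(plant 2) ≈ 0.0015, P(plant 3) ≈ 0.9849
After 'pass': normaliser = 0.75·0.0137 + 0.85·0.0015 + 0.15·0.9849; P(plant 1) ≈ 0.0644, P(plant 2) ≈ 0.0079, P(plant 3) ≈ 0.9277
After 'pass': normaliser = 0.75·0.0644 + 0.85·0.0079 + 0.15·0.9277; P(plant 1) ≈ 0.2487, P(plant 2) ≈ 0.0345, P(plant 3) ≈ 0.7168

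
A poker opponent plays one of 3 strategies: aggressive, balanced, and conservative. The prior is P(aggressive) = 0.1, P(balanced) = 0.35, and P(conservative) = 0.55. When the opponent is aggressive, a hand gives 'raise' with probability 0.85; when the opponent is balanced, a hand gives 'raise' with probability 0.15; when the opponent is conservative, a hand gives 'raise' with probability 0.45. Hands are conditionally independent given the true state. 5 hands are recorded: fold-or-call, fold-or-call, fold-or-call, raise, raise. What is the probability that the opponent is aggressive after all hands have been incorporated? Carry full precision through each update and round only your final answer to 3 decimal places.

After 'fold-or-call': normaliser = 0.15·0.1000 + 0.85·0.3500 + 0.55·0.5500; P(aggressive) ≈ 0.0244, P(balanced) ≈ 0.4837, P(conservative) ≈ 0.4919
After 'fold-or-call': normaliser = 0.15·0.0244 + 0.85·0.4837 + 0.55·0.4919; P(aggressive) ≈ 0.0053, P(balanced) ≈ 0.5999, P(conservative) ≈ 0.3947
After 'fold-or-call': normaliser = 0.15·0.0053 + 0.85·0.5999 + 0.55·0.3947; P(aggressive) ≈ 0.0011, P(balanced) ≈ 0.7006, P(conservative) ≈ 0.2983
After 'raise': normaliser = 0.85·0.0011 + 0.15·0.7006 + 0.45·0.2983; P(aggressive) ≈ 0.0039, P(balanced) ≈ 0.4374, P(conservative) ≈ 0.5587
After 'raise': normaliser = 0.85·0.0039 + 0.15·0.4374 + 0.45·0.5587; P(aggressive) ≈ 0.0103, P(balanced) ≈ 0.2048, P(conservative) ≈ 0.7848

0.010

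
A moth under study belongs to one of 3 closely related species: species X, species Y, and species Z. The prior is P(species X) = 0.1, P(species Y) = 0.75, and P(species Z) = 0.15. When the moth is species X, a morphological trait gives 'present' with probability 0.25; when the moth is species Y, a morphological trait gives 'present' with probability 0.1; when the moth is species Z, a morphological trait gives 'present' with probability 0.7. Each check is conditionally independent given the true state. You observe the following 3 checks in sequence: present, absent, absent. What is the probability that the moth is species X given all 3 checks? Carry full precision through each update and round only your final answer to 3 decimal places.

0.167

After 'present': normaliser = 0.25·0.1000 + 0.1·0.7500 + 0.7·0.1500; P(species X) ≈ 0.1220, P(species Y) ≈ 0.3659, P(species Z) ≈ 0.5122
After 'absent': normaliser = 0.75·0.1220 + 0.9·0.3659 + 0.3·0.5122; P(species X) ≈ 0.1592, P(species Y) ≈ 0.5732, P(species Z) ≈ 0.2675
After 'absent': normaliser = 0.75·0.1592 + 0.9·0.5732 + 0.3·0.2675; P(species X) ≈ 0.1669, P(species Y) ≈ 0.7210, P(species Z) ≈ 0.1121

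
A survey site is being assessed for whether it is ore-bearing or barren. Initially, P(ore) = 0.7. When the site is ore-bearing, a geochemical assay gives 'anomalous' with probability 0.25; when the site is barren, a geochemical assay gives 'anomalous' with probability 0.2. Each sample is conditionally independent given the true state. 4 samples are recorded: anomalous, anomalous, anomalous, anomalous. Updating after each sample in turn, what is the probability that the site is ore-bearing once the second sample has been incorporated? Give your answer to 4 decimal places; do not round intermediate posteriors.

After 'anomalous': P(ore) = 0.25·0.7000 / (0.25·0.7000 + 0.2·0.3000) ≈ 0.7447
After 'anomalous': P(ore) = 0.25·0.7447 / (0.25·0.7447 + 0.2·0.2553) ≈ 0.7848

0.7848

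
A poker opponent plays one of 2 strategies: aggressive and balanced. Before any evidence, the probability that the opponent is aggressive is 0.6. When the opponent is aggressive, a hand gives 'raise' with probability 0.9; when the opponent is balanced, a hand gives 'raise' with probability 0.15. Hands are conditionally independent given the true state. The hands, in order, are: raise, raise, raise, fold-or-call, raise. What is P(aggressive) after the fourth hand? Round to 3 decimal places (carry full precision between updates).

After 'raise': P(aggressive) = 0.9·0.6000 / (0.9·0.6000 + 0.15·0.4000) ≈ 0.9000
After 'raise': P(aggressive) = 0.9·0.9000 / (0.9·0.9000 + 0.15·0.1000) ≈ 0.9818
After 'raise': P(aggressive) = 0.9·0.9818 / (0.9·0.9818 + 0.15·0.0182) ≈ 0.9969
After 'fold-or-call': P(aggressive) = 0.1·0.9969 / (0.1·0.9969 + 0.85·0.0031) ≈ 0.9744

0.974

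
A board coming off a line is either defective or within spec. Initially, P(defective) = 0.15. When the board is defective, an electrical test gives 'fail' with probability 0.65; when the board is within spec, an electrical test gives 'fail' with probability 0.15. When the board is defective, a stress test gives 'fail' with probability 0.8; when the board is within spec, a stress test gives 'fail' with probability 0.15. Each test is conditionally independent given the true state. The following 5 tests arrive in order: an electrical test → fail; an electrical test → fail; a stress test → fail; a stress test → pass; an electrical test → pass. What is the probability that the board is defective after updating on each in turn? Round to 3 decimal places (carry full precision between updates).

Each posterior becomes the prior for the next update.
After an electrical test='fail': P(defective) = 0.65·0.1500 / (0.65·0.1500 + 0.15·0.8500) ≈ 0.4333
After an electrical test='fail': P(defective) = 0.65·0.4333 / (0.65·0.4333 + 0.15·0.5667) ≈ 0.7682
After a stress test='fail': P(defective) = 0.8·0.7682 / (0.8·0.7682 + 0.15·0.2318) ≈ 0.9464
After a stress test='pass': P(defective) = 0.2·0.9464 / (0.2·0.9464 + 0.85·0.0536) ≈ 0.8061
After an electrical test='pass': P(defective) = 0.35·0.8061 / (0.35·0.8061 + 0.85·0.1939) ≈ 0.6313

0.631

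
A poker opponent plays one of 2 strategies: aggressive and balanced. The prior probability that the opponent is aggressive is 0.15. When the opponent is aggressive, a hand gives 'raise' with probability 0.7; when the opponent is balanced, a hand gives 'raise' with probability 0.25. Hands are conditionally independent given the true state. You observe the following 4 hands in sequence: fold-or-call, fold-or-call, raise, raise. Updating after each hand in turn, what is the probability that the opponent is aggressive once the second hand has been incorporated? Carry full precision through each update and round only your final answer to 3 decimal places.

0.027

Apply Bayes' rule sequentially, carrying P(aggressive) forward.
After 'fold-or-call': P(aggressive) = 0.3·0.1500 / (0.3·0.1500 + 0.75·0.8500) ≈ 0.0659
After 'fold-or-call': P(aggressive) = 0.3·0.0659 / (0.3·0.0659 + 0.75·0.9341) ≈ 0.0275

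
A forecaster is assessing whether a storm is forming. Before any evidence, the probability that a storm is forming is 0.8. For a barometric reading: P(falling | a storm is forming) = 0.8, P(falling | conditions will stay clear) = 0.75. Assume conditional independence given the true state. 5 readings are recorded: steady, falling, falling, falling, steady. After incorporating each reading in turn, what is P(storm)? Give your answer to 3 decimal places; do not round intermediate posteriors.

After 'steady': P(storm) = 0.2·0.8000 / (0.2·0.8000 + 0.25·0.2000) ≈ 0.7619
After 'falling': P(storm) = 0.8·0.7619 / (0.8·0.7619 + 0.75·0.2381) ≈ 0.7734
After 'falling': P(storm) = 0.8·0.7734 / (0.8·0.7734 + 0.75·0.2266) ≈ 0.7845
After 'falling': P(storm) = 0.8·0.7845 / (0.8·0.7845 + 0.75·0.2155) ≈ 0.7952
After 'steady': P(storm) = 0.2·0.7952 / (0.2·0.7952 + 0.25·0.2048) ≈ 0.7565

0.757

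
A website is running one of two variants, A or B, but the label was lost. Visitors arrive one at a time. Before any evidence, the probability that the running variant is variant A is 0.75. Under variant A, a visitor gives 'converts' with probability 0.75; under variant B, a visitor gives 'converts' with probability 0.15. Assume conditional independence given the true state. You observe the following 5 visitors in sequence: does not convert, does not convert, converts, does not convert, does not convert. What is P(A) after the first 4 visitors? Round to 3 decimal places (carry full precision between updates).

After 'does not convert': P(A) = 0.25·0.7500 / (0.25·0.7500 + 0.85·0.2500) ≈ 0.4688
After 'does not convert': P(A) = 0.25·0.4688 / (0.25·0.4688 + 0.85·0.5312) ≈ 0.2060
After 'converts': P(A) = 0.75·0.2060 / (0.75·0.2060 + 0.15·0.7940) ≈ 0.5648
After 'does not convert': P(A) = 0.25·0.5648 / (0.25·0.5648 + 0.85·0.4352) ≈ 0.2762

0.276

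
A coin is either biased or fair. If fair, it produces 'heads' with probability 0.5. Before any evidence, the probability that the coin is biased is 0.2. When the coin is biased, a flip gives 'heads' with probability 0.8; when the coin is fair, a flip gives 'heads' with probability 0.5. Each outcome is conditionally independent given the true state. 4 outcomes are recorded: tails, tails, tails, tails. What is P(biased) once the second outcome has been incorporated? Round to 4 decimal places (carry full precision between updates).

Apply Bayes' rule sequentially, carrying P(biased) forward.
After 'tails': P(biased) = 0.2·0.2000 / (0.2·0.2000 + 0.5·0.8000) ≈ 0.0909
After 'tails': P(biased) = 0.2·0.0909 / (0.2·0.0909 + 0.5·0.9091) ≈ 0.0385

0.0385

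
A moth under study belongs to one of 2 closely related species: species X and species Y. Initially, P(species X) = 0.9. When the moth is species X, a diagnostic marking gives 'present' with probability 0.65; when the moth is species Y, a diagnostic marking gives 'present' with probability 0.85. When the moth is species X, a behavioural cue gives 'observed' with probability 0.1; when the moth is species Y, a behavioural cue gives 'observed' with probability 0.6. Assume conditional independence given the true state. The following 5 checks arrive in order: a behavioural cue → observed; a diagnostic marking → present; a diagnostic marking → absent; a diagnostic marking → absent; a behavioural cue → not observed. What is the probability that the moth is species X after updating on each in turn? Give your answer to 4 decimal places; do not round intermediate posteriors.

0.9336

After a behavioural cue='observed': P(species X) = 0.1·0.9000 / (0.1·0.9000 + 0.6·0.1000) ≈ 0.6000
After a diagnostic marking='present': P(species X) = 0.65·0.6000 / (0.65·0.6000 + 0.85·0.4000) ≈ 0.5342
After a diagnostic marking='absent': P(species X) = 0.35·0.5342 / (0.35·0.5342 + 0.15·0.4658) ≈ 0.7280
After a diagnostic marking='absent': P(species X) = 0.35·0.7280 / (0.35·0.7280 + 0.15·0.2720) ≈ 0.8620
After a behavioural cue='not observed': P(species X) = 0.9·0.8620 / (0.9·0.8620 + 0.4·0.1380) ≈ 0.9336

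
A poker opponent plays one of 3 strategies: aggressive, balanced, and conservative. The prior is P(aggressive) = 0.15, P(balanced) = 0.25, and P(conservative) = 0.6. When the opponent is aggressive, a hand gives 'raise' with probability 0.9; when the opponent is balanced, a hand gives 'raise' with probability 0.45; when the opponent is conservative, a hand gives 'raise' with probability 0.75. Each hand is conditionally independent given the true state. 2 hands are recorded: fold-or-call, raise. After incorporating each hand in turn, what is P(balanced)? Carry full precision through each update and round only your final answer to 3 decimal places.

After 'fold-or-call': normaliser = 0.1·0.1500 + 0.55·0.2500 + 0.25·0.6000; P(aggressive) ≈ 0.0496, P(balanced) ≈ 0.4545, P(conservative) ≈ 0.4959
After 'raise': normaliser = 0.9·0.0496 + 0.45·0.4545 + 0.75·0.4959; P(aggressive) ≈ 0.0719, P(balanced) ≈ 0.3293, P(conservative) ≈ 0.5988

0.329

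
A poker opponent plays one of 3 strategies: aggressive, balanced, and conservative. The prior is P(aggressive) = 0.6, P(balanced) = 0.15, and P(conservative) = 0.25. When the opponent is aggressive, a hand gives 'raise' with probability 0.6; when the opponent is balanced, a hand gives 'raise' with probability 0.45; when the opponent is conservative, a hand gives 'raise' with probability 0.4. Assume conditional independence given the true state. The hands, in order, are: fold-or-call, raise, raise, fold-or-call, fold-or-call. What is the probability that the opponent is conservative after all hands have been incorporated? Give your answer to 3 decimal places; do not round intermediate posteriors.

0.314

After 'fold-or-call': normaliser = 0.4·0.6000 + 0.55·0.1500 + 0.6·0.2500; P(aggressive) ≈ 0.5079, P(balanced) ≈ 0.1746, P(conservative) ≈ 0.3175
After 'raise': normaliser = 0.6·0.5079 + 0.45·0.1746 + 0.4·0.3175; P(aggressive) ≈ 0.5972, P(balanced) ≈ 0.1540, P(conservative) ≈ 0.2488
After 'raise': normaliser = 0.6·0.5972 + 0.45·0.1540 + 0.4·0.2488; P(aggressive) ≈ 0.6797, P(balanced) ≈ 0.1314, P(conservative) ≈ 0.1888
After 'fold-or-call': normaliser = 0.4·0.6797 + 0.55·0.1314 + 0.6·0.1888; P(aggressive) ≈ 0.5943, P(balanced) ≈ 0.1580, P(conservative) ≈ 0.2476
After 'fold-or-call': normaliser = 0.4·0.5943 + 0.55·0.1580 + 0.6·0.2476; P(aggressive) ≈ 0.5024, P(balanced) ≈ 0.1837, P(conservative) ≈ 0.3140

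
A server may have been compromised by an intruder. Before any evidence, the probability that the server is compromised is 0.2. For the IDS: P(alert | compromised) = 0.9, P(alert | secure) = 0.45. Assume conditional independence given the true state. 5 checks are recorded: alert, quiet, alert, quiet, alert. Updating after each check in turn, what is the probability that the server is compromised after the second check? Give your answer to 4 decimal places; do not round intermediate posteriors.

Each posterior becomes the prior for the next update.
After 'alert': P(compromised) = 0.9·0.2000 / (0.9·0.2000 + 0.45·0.8000) ≈ 0.3333
After 'quiet': P(compromised) = 0.1·0.3333 / (0.1·0.3333 + 0.55·0.6667) ≈ 0.0833

0.0833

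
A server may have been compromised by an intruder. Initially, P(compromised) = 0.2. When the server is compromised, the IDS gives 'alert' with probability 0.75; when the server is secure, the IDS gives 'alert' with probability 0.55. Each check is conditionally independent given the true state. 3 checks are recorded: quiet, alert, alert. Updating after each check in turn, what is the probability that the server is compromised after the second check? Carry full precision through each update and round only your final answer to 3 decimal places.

0.159

After 'quiet': P(compromised) = 0.25·0.2000 / (0.25·0.2000 + 0.45·0.8000) ≈ 0.1220
After 'alert': P(compromised) = 0.75·0.1220 / (0.75·0.1220 + 0.55·0.8780) ≈ 0.1592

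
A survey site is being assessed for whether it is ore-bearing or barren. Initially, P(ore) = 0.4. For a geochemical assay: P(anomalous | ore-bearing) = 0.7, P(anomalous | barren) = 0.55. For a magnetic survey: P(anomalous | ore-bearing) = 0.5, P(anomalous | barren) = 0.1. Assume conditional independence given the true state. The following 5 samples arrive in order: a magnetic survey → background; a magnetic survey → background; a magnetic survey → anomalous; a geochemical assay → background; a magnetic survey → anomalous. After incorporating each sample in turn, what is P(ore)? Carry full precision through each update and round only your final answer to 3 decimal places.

After a magnetic survey='background': P(ore) = 0.5·0.4000 / (0.5·0.4000 + 0.9·0.6000) ≈ 0.2703
After a magnetic survey='background': P(ore) = 0.5·0.2703 / (0.5·0.2703 + 0.9·0.7297) ≈ 0.1706
After a magnetic survey='anomalous': P(ore) = 0.5·0.1706 / (0.5·0.1706 + 0.1·0.8294) ≈ 0.5071
After a geochemical assay='background': P(ore) = 0.3·0.5071 / (0.3·0.5071 + 0.45·0.4929) ≈ 0.4068
After a magnetic survey='anomalous': P(ore) = 0.5·0.4068 / (0.5·0.4068 + 0.1·0.5932) ≈ 0.7742

0.774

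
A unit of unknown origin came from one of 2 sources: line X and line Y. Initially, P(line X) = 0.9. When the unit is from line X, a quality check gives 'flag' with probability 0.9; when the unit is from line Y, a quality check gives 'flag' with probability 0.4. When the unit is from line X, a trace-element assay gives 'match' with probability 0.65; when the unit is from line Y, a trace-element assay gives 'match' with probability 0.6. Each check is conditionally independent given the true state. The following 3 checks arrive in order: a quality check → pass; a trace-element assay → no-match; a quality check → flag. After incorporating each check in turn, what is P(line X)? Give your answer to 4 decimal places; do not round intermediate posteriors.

0.7470

After a quality check='pass': P(line X) = 0.1·0.9000 / (0.1·0.9000 + 0.6·0.1000) ≈ 0.6000
After a trace-element assay='no-match': P(line X) = 0.35·0.6000 / (0.35·0.6000 + 0.4·0.4000) ≈ 0.5676
After a quality check='flag': P(line X) = 0.9·0.5676 / (0.9·0.5676 + 0.4·0.4324) ≈ 0.7470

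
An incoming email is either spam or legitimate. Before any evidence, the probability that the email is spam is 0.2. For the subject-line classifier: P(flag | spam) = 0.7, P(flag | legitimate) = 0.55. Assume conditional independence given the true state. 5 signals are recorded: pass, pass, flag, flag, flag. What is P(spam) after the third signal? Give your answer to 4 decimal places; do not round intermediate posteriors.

0.1239

Apply Bayes' rule sequentially, carrying P(spam) forward.
After 'pass': P(spam) = 0.3·0.2000 / (0.3·0.2000 + 0.45·0.8000) ≈ 0.1429
After 'pass': P(spam) = 0.3·0.1429 / (0.3·0.1429 + 0.45·0.8571) ≈ 0.1000
After 'flag': P(spam) = 0.7·0.1000 / (0.7·0.1000 + 0.55·0.9000) ≈ 0.1239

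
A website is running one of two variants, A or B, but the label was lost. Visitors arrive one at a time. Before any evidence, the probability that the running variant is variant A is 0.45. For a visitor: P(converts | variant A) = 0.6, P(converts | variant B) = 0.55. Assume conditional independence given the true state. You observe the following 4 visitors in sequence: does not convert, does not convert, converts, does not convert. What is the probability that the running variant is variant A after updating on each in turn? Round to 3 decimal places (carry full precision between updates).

0.385

After 'does not convert': P(A) = 0.4·0.4500 / (0.4·0.4500 + 0.45·0.5500) ≈ 0.4211
After 'does not convert': P(A) = 0.4·0.4211 / (0.4·0.4211 + 0.45·0.5789) ≈ 0.3926
After 'converts': P(A) = 0.6·0.3926 / (0.6·0.3926 + 0.55·0.6074) ≈ 0.4136
After 'does not convert': P(A) = 0.4·0.4136 / (0.4·0.4136 + 0.45·0.5864) ≈ 0.3853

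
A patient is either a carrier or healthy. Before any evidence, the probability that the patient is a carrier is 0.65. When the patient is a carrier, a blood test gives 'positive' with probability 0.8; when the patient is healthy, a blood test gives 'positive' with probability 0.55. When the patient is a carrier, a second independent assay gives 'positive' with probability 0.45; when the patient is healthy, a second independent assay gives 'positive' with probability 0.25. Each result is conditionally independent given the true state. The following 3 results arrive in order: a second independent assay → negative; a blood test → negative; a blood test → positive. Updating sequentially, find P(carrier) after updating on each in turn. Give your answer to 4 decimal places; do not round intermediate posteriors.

After a second independent assay='negative': P(carrier) = 0.55·0.6500 / (0.55·0.6500 + 0.75·0.3500) ≈ 0.5766
After a blood test='negative': P(carrier) = 0.2·0.5766 / (0.2·0.5766 + 0.45·0.4234) ≈ 0.3771
After a blood test='positive': P(carrier) = 0.8·0.3771 / (0.8·0.3771 + 0.55·0.6229) ≈ 0.4682

0.4682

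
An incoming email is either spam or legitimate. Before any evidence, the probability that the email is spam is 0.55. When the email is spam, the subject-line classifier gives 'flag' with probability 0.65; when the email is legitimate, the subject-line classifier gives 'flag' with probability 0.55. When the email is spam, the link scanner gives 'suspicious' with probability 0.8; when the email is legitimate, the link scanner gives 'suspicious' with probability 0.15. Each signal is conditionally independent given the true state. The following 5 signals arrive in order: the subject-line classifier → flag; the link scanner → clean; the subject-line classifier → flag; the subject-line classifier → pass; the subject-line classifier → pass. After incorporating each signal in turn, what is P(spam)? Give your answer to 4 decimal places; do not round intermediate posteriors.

0.1955

After the subject-line classifier='flag': P(spam) = 0.65·0.5500 / (0.65·0.5500 + 0.55·0.4500) ≈ 0.5909
After the link scanner='clean': P(spam) = 0.2·0.5909 / (0.2·0.5909 + 0.85·0.4091) ≈ 0.2537
After the subject-line classifier='flag': P(spam) = 0.65·0.2537 / (0.65·0.2537 + 0.55·0.7463) ≈ 0.2866
After the subject-line classifier='pass': P(spam) = 0.35·0.2866 / (0.35·0.2866 + 0.45·0.7134) ≈ 0.2380
After the subject-line classifier='pass': P(spam) = 0.35·0.2380 / (0.35·0.2380 + 0.45·0.7620) ≈ 0.1955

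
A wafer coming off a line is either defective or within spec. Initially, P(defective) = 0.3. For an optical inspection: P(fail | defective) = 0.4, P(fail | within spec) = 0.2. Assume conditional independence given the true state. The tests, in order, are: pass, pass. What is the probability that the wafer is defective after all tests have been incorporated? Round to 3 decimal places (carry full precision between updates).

After 'pass': P(defective) = 0.6·0.3000 / (0.6·0.3000 + 0.8·0.7000) ≈ 0.2432
After 'pass': P(defective) = 0.6·0.2432 / (0.6·0.2432 + 0.8·0.7568) ≈ 0.1942

0.194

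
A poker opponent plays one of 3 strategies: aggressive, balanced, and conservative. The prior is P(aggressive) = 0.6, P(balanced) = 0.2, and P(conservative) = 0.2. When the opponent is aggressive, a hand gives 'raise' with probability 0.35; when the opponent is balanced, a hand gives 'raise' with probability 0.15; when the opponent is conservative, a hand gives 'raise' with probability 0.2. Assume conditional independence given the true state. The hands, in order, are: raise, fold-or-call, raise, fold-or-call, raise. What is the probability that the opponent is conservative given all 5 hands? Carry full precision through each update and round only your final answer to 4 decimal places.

After 'raise': normaliser = 0.35·0.6000 + 0.15·0.2000 + 0.2·0.2000; P(aggressive) ≈ 0.7500, P(balanced) ≈ 0.1071, P(conservative) ≈ 0.1429
After 'fold-or-call': normaliser = 0.65·0.7500 + 0.85·0.1071 + 0.8·0.1429; P(aggressive) ≈ 0.7036, P(balanced) ≈ 0.1314, P(conservative) ≈ 0.1649
After 'raise': normaliser = 0.35·0.7036 + 0.15·0.1314 + 0.2·0.1649; P(aggressive) ≈ 0.8237, P(balanced) ≈ 0.0659, P(conservative) ≈ 0.1103
After 'fold-or-call': normaliser = 0.65·0.8237 + 0.85·0.0659 + 0.8·0.1103; P(aggressive) ≈ 0.7877, P(balanced) ≈ 0.0825, P(conservative) ≈ 0.1299
After 'raise': normaliser = 0.35·0.7877 + 0.15·0.0825 + 0.2·0.1299; P(aggressive) ≈ 0.8779, P(balanced) ≈ 0.0394, P(conservative) ≈ 0.0827

0.0827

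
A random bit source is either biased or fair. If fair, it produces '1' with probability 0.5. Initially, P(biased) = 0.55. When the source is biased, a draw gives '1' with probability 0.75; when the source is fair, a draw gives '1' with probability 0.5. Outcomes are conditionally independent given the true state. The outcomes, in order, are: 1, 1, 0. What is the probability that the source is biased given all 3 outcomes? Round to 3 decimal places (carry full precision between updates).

After '1': P(biased) = 0.75·0.5500 / (0.75·0.5500 + 0.5·0.4500) ≈ 0.6471
After '1': P(biased) = 0.75·0.6471 / (0.75·0.6471 + 0.5·0.3529) ≈ 0.7333
After '0': P(biased) = 0.25·0.7333 / (0.25·0.7333 + 0.5·0.2667) ≈ 0.5789

0.579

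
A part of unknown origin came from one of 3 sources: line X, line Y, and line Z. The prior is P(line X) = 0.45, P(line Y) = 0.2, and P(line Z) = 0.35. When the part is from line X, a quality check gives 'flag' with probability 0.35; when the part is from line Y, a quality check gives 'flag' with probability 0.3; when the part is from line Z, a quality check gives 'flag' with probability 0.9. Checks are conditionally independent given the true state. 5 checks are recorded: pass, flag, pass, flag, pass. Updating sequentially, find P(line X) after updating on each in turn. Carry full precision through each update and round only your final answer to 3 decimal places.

After 'pass': normaliser = 0.65·0.4500 + 0.7·0.2000 + 0.1·0.3500; P(line X) ≈ 0.6257, P(line Y) ≈ 0.2995, P(line Z) ≈ 0.0749
After 'flag': normaliser = 0.35·0.6257 + 0.3·0.2995 + 0.9·0.0749; P(line X) ≈ 0.5821, P(line Y) ≈ 0.2388, P(line Z) ≈ 0.1791
After 'pass': normaliser = 0.65·0.5821 + 0.7·0.2388 + 0.1·0.1791; P(line X) ≈ 0.6715, P(line Y) ≈ 0.2967, P(line Z) ≈ 0.0318
After 'flag': normaliser = 0.35·0.6715 + 0.3·0.2967 + 0.9·0.0318; P(line X) ≈ 0.6665, P(line Y) ≈ 0.2524, P(line Z) ≈ 0.0811
After 'pass': normaliser = 0.65·0.6665 + 0.7·0.2524 + 0.1·0.0811; P(line X) ≈ 0.7010, P(line Y) ≈ 0.2859, P(line Z) ≈ 0.0131

0.701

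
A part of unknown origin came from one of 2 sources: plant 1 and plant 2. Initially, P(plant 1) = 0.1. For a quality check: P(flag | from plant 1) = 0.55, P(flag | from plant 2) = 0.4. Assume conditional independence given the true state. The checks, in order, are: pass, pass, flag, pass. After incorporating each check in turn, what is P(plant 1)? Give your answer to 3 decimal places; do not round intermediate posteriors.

After 'pass': P(plant 1) = 0.45·0.1000 / (0.45·0.1000 + 0.6·0.9000) ≈ 0.0769
After 'pass': P(plant 1) = 0.45·0.0769 / (0.45·0.0769 + 0.6·0.9231) ≈ 0.0588
After 'flag': P(plant 1) = 0.55·0.0588 / (0.55·0.0588 + 0.4·0.9412) ≈ 0.0791
After 'pass': P(plant 1) = 0.45·0.0791 / (0.45·0.0791 + 0.6·0.9209) ≈ 0.0606

0.061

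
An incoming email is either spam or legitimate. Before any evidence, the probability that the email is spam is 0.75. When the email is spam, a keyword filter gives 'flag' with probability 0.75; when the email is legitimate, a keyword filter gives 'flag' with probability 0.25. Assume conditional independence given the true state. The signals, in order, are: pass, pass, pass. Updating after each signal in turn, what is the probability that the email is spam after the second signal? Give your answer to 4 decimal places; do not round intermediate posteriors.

0.2500

After 'pass': P(spam) = 0.25·0.7500 / (0.25·0.7500 + 0.75·0.2500) ≈ 0.5000
After 'pass': P(spam) = 0.25·0.5000 / (0.25·0.5000 + 0.75·0.5000) ≈ 0.2500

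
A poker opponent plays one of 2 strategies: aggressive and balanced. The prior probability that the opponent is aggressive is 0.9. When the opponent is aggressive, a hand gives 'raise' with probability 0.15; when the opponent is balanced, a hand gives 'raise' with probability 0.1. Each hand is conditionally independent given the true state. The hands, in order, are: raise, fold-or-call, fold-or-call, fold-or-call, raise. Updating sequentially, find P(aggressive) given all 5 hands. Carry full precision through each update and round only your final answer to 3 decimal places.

Each posterior becomes the prior for the next update.
After 'raise': P(aggressive) = 0.15·0.9000 / (0.15·0.9000 + 0.1·0.1000) ≈ 0.9310
After 'fold-or-call': P(aggressive) = 0.85·0.9310 / (0.85·0.9310 + 0.9·0.0690) ≈ 0.9273
After 'fold-or-call': P(aggressive) = 0.85·0.9273 / (0.85·0.9273 + 0.9·0.0727) ≈ 0.9233
After 'fold-or-call': P(aggressive) = 0.85·0.9233 / (0.85·0.9233 + 0.9·0.0767) ≈ 0.9192
After 'raise': P(aggressive) = 0.15·0.9192 / (0.15·0.9192 + 0.1·0.0808) ≈ 0.9446

0.945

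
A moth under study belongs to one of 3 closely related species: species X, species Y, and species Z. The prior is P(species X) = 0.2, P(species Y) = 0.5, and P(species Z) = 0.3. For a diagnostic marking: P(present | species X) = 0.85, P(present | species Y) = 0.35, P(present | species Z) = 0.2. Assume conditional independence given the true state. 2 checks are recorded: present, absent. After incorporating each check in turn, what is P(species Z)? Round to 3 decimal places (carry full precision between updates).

Each posterior becomes the prior for the next update.
After 'present': normaliser = 0.85·0.2000 + 0.35·0.5000 + 0.2·0.3000; P(species X) ≈ 0.4198, P(species Y) ≈ 0.4321, P(species Z) ≈ 0.1481
After 'absent': normaliser = 0.15·0.4198 + 0.65·0.4321 + 0.8·0.1481; P(species X) ≈ 0.1362, P(species Y) ≈ 0.6075, P(species Z) ≈ 0.2563

0.256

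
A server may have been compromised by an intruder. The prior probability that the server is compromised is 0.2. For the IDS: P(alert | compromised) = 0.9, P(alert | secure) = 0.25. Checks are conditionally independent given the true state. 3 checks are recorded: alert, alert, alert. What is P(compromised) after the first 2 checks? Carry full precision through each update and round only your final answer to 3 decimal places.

After 'alert': P(compromised) = 0.9·0.2000 / (0.9·0.2000 + 0.25·0.8000) ≈ 0.4737
After 'alert': P(compromised) = 0.9·0.4737 / (0.9·0.4737 + 0.25·0.5263) ≈ 0.7642

0.764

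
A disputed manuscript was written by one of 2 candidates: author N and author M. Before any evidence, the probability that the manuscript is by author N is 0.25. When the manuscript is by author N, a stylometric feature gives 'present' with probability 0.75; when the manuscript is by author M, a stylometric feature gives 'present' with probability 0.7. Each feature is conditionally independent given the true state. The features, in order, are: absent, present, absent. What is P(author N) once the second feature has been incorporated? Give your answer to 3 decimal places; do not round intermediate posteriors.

0.229

After 'absent': P(author N) = 0.25·0.2500 / (0.25·0.2500 + 0.3·0.7500) ≈ 0.2174
After 'present': P(author N) = 0.75·0.2174 / (0.75·0.2174 + 0.7·0.7826) ≈ 0.2294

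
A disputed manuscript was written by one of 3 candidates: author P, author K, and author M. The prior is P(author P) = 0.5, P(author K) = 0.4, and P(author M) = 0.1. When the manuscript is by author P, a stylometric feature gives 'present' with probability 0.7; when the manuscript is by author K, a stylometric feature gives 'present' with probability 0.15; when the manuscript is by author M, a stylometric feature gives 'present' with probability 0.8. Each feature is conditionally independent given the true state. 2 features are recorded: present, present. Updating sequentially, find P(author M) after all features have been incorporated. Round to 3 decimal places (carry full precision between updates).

0.201

After 'present': normaliser = 0.7·0.5000 + 0.15·0.4000 + 0.8·0.1000; P(author P) ≈ 0.7143, P(author K) ≈ 0.1224, P(author M) ≈ 0.1633
After 'present': normaliser = 0.7·0.7143 + 0.15·0.1224 + 0.8·0.1633; P(author P) ≈ 0.7704, P(author K) ≈ 0.0283, P(author M) ≈ 0.2013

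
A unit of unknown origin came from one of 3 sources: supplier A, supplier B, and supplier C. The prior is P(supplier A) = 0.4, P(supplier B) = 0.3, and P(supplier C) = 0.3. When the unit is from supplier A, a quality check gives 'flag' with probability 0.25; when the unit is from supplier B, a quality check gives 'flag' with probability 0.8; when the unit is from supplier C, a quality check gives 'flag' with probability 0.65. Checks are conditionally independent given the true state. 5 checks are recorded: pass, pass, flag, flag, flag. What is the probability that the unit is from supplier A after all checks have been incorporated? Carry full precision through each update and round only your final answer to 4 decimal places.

After 'pass': normaliser = 0.75·0.4000 + 0.2·0.3000 + 0.35·0.3000; P(supplier A) ≈ 0.6452, P(supplier B) ≈ 0.1290, P(supplier C) ≈ 0.2258
After 'pass': normaliser = 0.75·0.6452 + 0.2·0.1290 + 0.35·0.2258; P(supplier A) ≈ 0.8219, P(supplier B) ≈ 0.0438, P(supplier C) ≈ 0.1342
After 'flag': normaliser = 0.25·0.8219 + 0.8·0.0438 + 0.65·0.1342; P(supplier A) ≈ 0.6268, P(supplier B) ≈ 0.1070, P(supplier C) ≈ 0.2662
After 'flag': normaliser = 0.25·0.6268 + 0.8·0.1070 + 0.65·0.2662; P(supplier A) ≈ 0.3773, P(supplier B) ≈ 0.2061, P(supplier C) ≈ 0.4166
After 'flag': normaliser = 0.25·0.3773 + 0.8·0.2061 + 0.65·0.4166; P(supplier A) ≈ 0.1780, P(supplier B) ≈ 0.3111, P(supplier C) ≈ 0.5110

0.1780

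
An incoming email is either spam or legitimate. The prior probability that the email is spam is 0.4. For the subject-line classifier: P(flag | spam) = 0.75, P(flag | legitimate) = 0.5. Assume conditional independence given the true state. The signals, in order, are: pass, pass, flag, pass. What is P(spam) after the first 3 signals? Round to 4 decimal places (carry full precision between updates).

Apply Bayes' rule sequentially, carrying P(spam) forward.
After 'pass': P(spam) = 0.25·0.4000 / (0.25·0.4000 + 0.5·0.6000) ≈ 0.2500
After 'pass': P(spam) = 0.25·0.2500 / (0.25·0.2500 + 0.5·0.7500) ≈ 0.1429
After 'flag': P(spam) = 0.75·0.1429 / (0.75·0.1429 + 0.5·0.8571) ≈ 0.2000

0.2000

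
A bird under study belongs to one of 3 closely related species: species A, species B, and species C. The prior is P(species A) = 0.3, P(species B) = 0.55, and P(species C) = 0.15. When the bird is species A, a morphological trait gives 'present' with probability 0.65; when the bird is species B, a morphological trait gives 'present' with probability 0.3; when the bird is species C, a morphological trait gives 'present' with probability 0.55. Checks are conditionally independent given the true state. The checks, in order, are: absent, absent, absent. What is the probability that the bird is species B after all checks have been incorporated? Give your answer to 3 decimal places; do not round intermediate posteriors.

After 'absent': normaliser = 0.35·0.3000 + 0.7·0.5500 + 0.45·0.1500; P(species A) ≈ 0.1883, P(species B) ≈ 0.6906, P(species C) ≈ 0.1211
After 'absent': normaliser = 0.35·0.1883 + 0.7·0.6906 + 0.45·0.1211; P(species A) ≈ 0.1092, P(species B) ≈ 0.8006, P(species C) ≈ 0.0902
After 'absent': normaliser = 0.35·0.1092 + 0.7·0.8006 + 0.45·0.0902; P(species A) ≈ 0.0598, P(species B) ≈ 0.8767, P(species C) ≈ 0.0635

0.877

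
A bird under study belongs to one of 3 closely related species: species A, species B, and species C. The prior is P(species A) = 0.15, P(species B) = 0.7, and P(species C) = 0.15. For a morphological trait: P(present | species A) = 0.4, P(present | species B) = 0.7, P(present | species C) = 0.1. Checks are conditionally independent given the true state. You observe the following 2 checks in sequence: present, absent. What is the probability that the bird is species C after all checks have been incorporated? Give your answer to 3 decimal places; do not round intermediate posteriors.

0.069

After 'present': normaliser = 0.4·0.1500 + 0.7·0.7000 + 0.1·0.1500; P(species A) ≈ 0.1062, P(species B) ≈ 0.8673, P(species C) ≈ 0.0265
After 'absent': normaliser = 0.6·0.1062 + 0.3·0.8673 + 0.9·0.0265; P(species A) ≈ 0.1832, P(species B) ≈ 0.7481, P(species C) ≈ 0.0687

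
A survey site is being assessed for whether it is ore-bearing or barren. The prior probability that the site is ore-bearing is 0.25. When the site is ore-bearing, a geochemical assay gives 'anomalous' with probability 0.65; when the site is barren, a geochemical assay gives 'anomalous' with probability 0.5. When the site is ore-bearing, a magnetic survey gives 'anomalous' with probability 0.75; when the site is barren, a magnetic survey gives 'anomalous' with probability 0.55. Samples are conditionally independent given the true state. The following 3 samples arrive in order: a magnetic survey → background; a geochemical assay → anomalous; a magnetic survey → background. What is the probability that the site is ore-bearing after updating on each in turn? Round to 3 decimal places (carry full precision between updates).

After a magnetic survey='background': P(ore) = 0.25·0.2500 / (0.25·0.2500 + 0.45·0.7500) ≈ 0.1562
After a geochemical assay='anomalous': P(ore) = 0.65·0.1562 / (0.65·0.1562 + 0.5·0.8438) ≈ 0.1940
After a magnetic survey='background': P(ore) = 0.25·0.1940 / (0.25·0.1940 + 0.45·0.8060) ≈ 0.1180

0.118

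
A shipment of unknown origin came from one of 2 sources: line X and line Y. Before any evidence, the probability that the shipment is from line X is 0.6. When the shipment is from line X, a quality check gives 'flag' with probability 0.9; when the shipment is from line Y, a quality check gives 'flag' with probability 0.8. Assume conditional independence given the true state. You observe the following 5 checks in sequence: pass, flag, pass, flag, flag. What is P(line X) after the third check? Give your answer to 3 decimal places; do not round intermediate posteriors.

0.297

Each posterior becomes the prior for the next update.
After 'pass': P(line X) = 0.1·0.6000 / (0.1·0.6000 + 0.2·0.4000) ≈ 0.4286
After 'flag': P(line X) = 0.9·0.4286 / (0.9·0.4286 + 0.8·0.5714) ≈ 0.4576
After 'pass': P(line X) = 0.1·0.4576 / (0.1·0.4576 + 0.2·0.5424) ≈ 0.2967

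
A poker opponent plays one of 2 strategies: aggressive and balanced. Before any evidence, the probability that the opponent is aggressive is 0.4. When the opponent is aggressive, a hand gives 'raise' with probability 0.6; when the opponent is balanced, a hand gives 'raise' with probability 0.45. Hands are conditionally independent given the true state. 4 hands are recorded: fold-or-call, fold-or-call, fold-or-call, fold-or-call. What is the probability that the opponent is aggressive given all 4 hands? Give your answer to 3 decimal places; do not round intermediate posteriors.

After 'fold-or-call': P(aggressive) = 0.4·0.4000 / (0.4·0.4000 + 0.55·0.6000) ≈ 0.3265
After 'fold-or-call': P(aggressive) = 0.4·0.3265 / (0.4·0.3265 + 0.55·0.6735) ≈ 0.2607
After 'fold-or-call': P(aggressive) = 0.4·0.2607 / (0.4·0.2607 + 0.55·0.7393) ≈ 0.2041
After 'fold-or-call': P(aggressive) = 0.4·0.2041 / (0.4·0.2041 + 0.55·0.7959) ≈ 0.1572

0.157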